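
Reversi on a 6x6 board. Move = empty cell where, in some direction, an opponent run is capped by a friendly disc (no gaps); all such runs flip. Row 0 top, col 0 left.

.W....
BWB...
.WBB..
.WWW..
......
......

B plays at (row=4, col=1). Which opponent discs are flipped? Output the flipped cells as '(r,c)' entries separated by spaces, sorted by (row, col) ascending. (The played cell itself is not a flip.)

Answer: (3,2)

Derivation:
Dir NW: first cell '.' (not opp) -> no flip
Dir N: opp run (3,1) (2,1) (1,1) (0,1), next=edge -> no flip
Dir NE: opp run (3,2) capped by B -> flip
Dir W: first cell '.' (not opp) -> no flip
Dir E: first cell '.' (not opp) -> no flip
Dir SW: first cell '.' (not opp) -> no flip
Dir S: first cell '.' (not opp) -> no flip
Dir SE: first cell '.' (not opp) -> no flip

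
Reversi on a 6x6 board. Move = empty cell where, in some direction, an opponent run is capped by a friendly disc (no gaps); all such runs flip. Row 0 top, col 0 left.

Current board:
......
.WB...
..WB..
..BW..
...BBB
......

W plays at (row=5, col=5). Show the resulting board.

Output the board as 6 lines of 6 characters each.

Place W at (5,5); scan 8 dirs for brackets.
Dir NW: opp run (4,4) capped by W -> flip
Dir N: opp run (4,5), next='.' -> no flip
Dir NE: edge -> no flip
Dir W: first cell '.' (not opp) -> no flip
Dir E: edge -> no flip
Dir SW: edge -> no flip
Dir S: edge -> no flip
Dir SE: edge -> no flip
All flips: (4,4)

Answer: ......
.WB...
..WB..
..BW..
...BWB
.....W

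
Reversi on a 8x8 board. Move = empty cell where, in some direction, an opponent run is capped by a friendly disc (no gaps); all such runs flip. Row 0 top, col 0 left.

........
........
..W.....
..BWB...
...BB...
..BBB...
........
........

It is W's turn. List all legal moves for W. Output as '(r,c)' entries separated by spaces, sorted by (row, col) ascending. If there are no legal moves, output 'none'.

(2,1): no bracket -> illegal
(2,3): no bracket -> illegal
(2,4): no bracket -> illegal
(2,5): no bracket -> illegal
(3,1): flips 1 -> legal
(3,5): flips 1 -> legal
(4,1): no bracket -> illegal
(4,2): flips 1 -> legal
(4,5): no bracket -> illegal
(5,1): no bracket -> illegal
(5,5): flips 1 -> legal
(6,1): no bracket -> illegal
(6,2): no bracket -> illegal
(6,3): flips 2 -> legal
(6,4): no bracket -> illegal
(6,5): no bracket -> illegal

Answer: (3,1) (3,5) (4,2) (5,5) (6,3)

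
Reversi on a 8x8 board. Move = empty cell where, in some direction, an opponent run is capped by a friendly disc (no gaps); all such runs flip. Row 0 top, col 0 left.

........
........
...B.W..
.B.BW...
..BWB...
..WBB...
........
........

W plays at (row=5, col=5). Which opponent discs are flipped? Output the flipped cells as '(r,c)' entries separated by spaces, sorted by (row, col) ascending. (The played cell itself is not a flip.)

Answer: (5,3) (5,4)

Derivation:
Dir NW: opp run (4,4) (3,3), next='.' -> no flip
Dir N: first cell '.' (not opp) -> no flip
Dir NE: first cell '.' (not opp) -> no flip
Dir W: opp run (5,4) (5,3) capped by W -> flip
Dir E: first cell '.' (not opp) -> no flip
Dir SW: first cell '.' (not opp) -> no flip
Dir S: first cell '.' (not opp) -> no flip
Dir SE: first cell '.' (not opp) -> no flip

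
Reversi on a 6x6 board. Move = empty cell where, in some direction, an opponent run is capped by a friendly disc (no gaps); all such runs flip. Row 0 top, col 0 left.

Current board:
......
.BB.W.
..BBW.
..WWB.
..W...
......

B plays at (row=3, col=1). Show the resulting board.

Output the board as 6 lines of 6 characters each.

Place B at (3,1); scan 8 dirs for brackets.
Dir NW: first cell '.' (not opp) -> no flip
Dir N: first cell '.' (not opp) -> no flip
Dir NE: first cell 'B' (not opp) -> no flip
Dir W: first cell '.' (not opp) -> no flip
Dir E: opp run (3,2) (3,3) capped by B -> flip
Dir SW: first cell '.' (not opp) -> no flip
Dir S: first cell '.' (not opp) -> no flip
Dir SE: opp run (4,2), next='.' -> no flip
All flips: (3,2) (3,3)

Answer: ......
.BB.W.
..BBW.
.BBBB.
..W...
......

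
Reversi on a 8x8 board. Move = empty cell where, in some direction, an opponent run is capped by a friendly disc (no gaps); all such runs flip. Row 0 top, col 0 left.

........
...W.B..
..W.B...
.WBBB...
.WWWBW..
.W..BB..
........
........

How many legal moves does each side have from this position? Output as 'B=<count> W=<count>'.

-- B to move --
(0,2): flips 1 -> legal
(0,3): no bracket -> illegal
(0,4): no bracket -> illegal
(1,1): flips 1 -> legal
(1,2): flips 1 -> legal
(1,4): no bracket -> illegal
(2,0): no bracket -> illegal
(2,1): no bracket -> illegal
(2,3): no bracket -> illegal
(3,0): flips 1 -> legal
(3,5): flips 1 -> legal
(3,6): flips 1 -> legal
(4,0): flips 3 -> legal
(4,6): flips 1 -> legal
(5,0): flips 1 -> legal
(5,2): flips 2 -> legal
(5,3): flips 1 -> legal
(5,6): flips 1 -> legal
(6,0): flips 2 -> legal
(6,1): no bracket -> illegal
(6,2): no bracket -> illegal
B mobility = 13
-- W to move --
(0,4): no bracket -> illegal
(0,5): no bracket -> illegal
(0,6): flips 3 -> legal
(1,4): no bracket -> illegal
(1,6): no bracket -> illegal
(2,1): flips 1 -> legal
(2,3): flips 3 -> legal
(2,5): flips 1 -> legal
(2,6): no bracket -> illegal
(3,5): flips 4 -> legal
(4,6): no bracket -> illegal
(5,3): no bracket -> illegal
(5,6): no bracket -> illegal
(6,3): flips 1 -> legal
(6,4): no bracket -> illegal
(6,5): flips 2 -> legal
(6,6): flips 3 -> legal
W mobility = 8

Answer: B=13 W=8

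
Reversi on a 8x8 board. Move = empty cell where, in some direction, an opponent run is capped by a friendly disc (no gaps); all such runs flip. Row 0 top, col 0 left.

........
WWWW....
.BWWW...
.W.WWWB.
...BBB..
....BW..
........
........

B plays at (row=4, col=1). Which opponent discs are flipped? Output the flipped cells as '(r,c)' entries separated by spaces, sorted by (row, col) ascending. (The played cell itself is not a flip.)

Answer: (3,1)

Derivation:
Dir NW: first cell '.' (not opp) -> no flip
Dir N: opp run (3,1) capped by B -> flip
Dir NE: first cell '.' (not opp) -> no flip
Dir W: first cell '.' (not opp) -> no flip
Dir E: first cell '.' (not opp) -> no flip
Dir SW: first cell '.' (not opp) -> no flip
Dir S: first cell '.' (not opp) -> no flip
Dir SE: first cell '.' (not opp) -> no flip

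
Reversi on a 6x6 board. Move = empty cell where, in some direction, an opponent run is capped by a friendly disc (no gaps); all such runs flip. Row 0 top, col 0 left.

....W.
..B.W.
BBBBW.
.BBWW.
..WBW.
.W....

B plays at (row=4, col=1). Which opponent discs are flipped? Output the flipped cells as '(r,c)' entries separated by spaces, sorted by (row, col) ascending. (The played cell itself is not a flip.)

Dir NW: first cell '.' (not opp) -> no flip
Dir N: first cell 'B' (not opp) -> no flip
Dir NE: first cell 'B' (not opp) -> no flip
Dir W: first cell '.' (not opp) -> no flip
Dir E: opp run (4,2) capped by B -> flip
Dir SW: first cell '.' (not opp) -> no flip
Dir S: opp run (5,1), next=edge -> no flip
Dir SE: first cell '.' (not opp) -> no flip

Answer: (4,2)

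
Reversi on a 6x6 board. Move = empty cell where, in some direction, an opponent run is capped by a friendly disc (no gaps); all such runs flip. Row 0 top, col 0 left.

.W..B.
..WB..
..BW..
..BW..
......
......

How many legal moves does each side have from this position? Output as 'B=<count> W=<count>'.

-- B to move --
(0,0): no bracket -> illegal
(0,2): flips 1 -> legal
(0,3): no bracket -> illegal
(1,0): no bracket -> illegal
(1,1): flips 1 -> legal
(1,4): flips 1 -> legal
(2,1): no bracket -> illegal
(2,4): flips 1 -> legal
(3,4): flips 1 -> legal
(4,2): no bracket -> illegal
(4,3): flips 2 -> legal
(4,4): flips 1 -> legal
B mobility = 7
-- W to move --
(0,2): no bracket -> illegal
(0,3): flips 1 -> legal
(0,5): no bracket -> illegal
(1,1): flips 1 -> legal
(1,4): flips 1 -> legal
(1,5): no bracket -> illegal
(2,1): flips 1 -> legal
(2,4): no bracket -> illegal
(3,1): flips 1 -> legal
(4,1): flips 1 -> legal
(4,2): flips 2 -> legal
(4,3): no bracket -> illegal
W mobility = 7

Answer: B=7 W=7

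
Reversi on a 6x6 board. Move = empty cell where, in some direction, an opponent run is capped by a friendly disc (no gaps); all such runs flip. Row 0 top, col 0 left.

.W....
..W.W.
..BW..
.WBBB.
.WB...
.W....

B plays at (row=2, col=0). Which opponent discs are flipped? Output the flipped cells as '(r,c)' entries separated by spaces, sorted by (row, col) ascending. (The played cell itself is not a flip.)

Answer: (3,1)

Derivation:
Dir NW: edge -> no flip
Dir N: first cell '.' (not opp) -> no flip
Dir NE: first cell '.' (not opp) -> no flip
Dir W: edge -> no flip
Dir E: first cell '.' (not opp) -> no flip
Dir SW: edge -> no flip
Dir S: first cell '.' (not opp) -> no flip
Dir SE: opp run (3,1) capped by B -> flip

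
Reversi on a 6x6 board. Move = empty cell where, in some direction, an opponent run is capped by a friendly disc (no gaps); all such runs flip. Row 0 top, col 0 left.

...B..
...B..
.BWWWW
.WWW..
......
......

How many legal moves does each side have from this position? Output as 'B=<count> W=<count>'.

Answer: B=4 W=5

Derivation:
-- B to move --
(1,1): no bracket -> illegal
(1,2): no bracket -> illegal
(1,4): no bracket -> illegal
(1,5): no bracket -> illegal
(2,0): no bracket -> illegal
(3,0): no bracket -> illegal
(3,4): no bracket -> illegal
(3,5): flips 1 -> legal
(4,0): flips 2 -> legal
(4,1): flips 1 -> legal
(4,2): no bracket -> illegal
(4,3): flips 3 -> legal
(4,4): no bracket -> illegal
B mobility = 4
-- W to move --
(0,2): flips 1 -> legal
(0,4): flips 1 -> legal
(1,0): flips 1 -> legal
(1,1): flips 1 -> legal
(1,2): no bracket -> illegal
(1,4): no bracket -> illegal
(2,0): flips 1 -> legal
(3,0): no bracket -> illegal
W mobility = 5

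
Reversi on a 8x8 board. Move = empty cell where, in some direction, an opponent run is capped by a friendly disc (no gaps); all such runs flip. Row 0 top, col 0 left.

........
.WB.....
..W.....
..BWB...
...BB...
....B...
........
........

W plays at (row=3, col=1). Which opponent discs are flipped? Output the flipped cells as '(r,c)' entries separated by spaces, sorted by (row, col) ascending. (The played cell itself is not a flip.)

Dir NW: first cell '.' (not opp) -> no flip
Dir N: first cell '.' (not opp) -> no flip
Dir NE: first cell 'W' (not opp) -> no flip
Dir W: first cell '.' (not opp) -> no flip
Dir E: opp run (3,2) capped by W -> flip
Dir SW: first cell '.' (not opp) -> no flip
Dir S: first cell '.' (not opp) -> no flip
Dir SE: first cell '.' (not opp) -> no flip

Answer: (3,2)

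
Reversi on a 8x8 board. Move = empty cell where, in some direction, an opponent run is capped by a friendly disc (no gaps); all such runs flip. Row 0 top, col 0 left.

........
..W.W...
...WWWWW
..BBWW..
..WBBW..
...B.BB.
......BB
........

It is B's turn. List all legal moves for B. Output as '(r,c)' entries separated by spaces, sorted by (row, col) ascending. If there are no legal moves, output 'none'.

(0,1): flips 4 -> legal
(0,2): no bracket -> illegal
(0,3): no bracket -> illegal
(0,4): flips 3 -> legal
(0,5): flips 2 -> legal
(1,1): no bracket -> illegal
(1,3): flips 1 -> legal
(1,5): flips 4 -> legal
(1,6): flips 2 -> legal
(1,7): flips 2 -> legal
(2,1): no bracket -> illegal
(2,2): no bracket -> illegal
(3,1): flips 1 -> legal
(3,6): flips 2 -> legal
(3,7): no bracket -> illegal
(4,1): flips 1 -> legal
(4,6): flips 1 -> legal
(5,1): flips 1 -> legal
(5,2): flips 1 -> legal
(5,4): no bracket -> illegal

Answer: (0,1) (0,4) (0,5) (1,3) (1,5) (1,6) (1,7) (3,1) (3,6) (4,1) (4,6) (5,1) (5,2)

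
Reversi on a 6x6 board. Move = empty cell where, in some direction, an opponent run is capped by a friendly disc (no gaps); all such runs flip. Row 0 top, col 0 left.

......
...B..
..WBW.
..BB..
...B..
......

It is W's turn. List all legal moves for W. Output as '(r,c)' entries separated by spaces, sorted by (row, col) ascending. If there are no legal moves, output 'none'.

Answer: (0,2) (0,4) (4,2) (4,4)

Derivation:
(0,2): flips 1 -> legal
(0,3): no bracket -> illegal
(0,4): flips 1 -> legal
(1,2): no bracket -> illegal
(1,4): no bracket -> illegal
(2,1): no bracket -> illegal
(3,1): no bracket -> illegal
(3,4): no bracket -> illegal
(4,1): no bracket -> illegal
(4,2): flips 2 -> legal
(4,4): flips 1 -> legal
(5,2): no bracket -> illegal
(5,3): no bracket -> illegal
(5,4): no bracket -> illegal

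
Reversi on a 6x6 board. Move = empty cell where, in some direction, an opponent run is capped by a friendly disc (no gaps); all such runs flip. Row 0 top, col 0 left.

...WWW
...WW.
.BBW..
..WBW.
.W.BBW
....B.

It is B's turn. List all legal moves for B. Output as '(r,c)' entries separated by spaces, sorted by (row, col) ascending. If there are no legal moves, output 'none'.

(0,2): no bracket -> illegal
(1,2): no bracket -> illegal
(1,5): no bracket -> illegal
(2,4): flips 2 -> legal
(2,5): flips 1 -> legal
(3,0): no bracket -> illegal
(3,1): flips 1 -> legal
(3,5): flips 1 -> legal
(4,0): no bracket -> illegal
(4,2): flips 1 -> legal
(5,0): no bracket -> illegal
(5,1): no bracket -> illegal
(5,2): no bracket -> illegal
(5,5): no bracket -> illegal

Answer: (2,4) (2,5) (3,1) (3,5) (4,2)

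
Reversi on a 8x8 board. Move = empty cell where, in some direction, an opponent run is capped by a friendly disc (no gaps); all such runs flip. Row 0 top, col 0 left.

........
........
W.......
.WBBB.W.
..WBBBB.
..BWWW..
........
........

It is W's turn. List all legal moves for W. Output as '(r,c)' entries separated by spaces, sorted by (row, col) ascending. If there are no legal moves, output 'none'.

(2,1): flips 2 -> legal
(2,2): flips 3 -> legal
(2,3): flips 2 -> legal
(2,4): flips 3 -> legal
(2,5): no bracket -> illegal
(3,5): flips 5 -> legal
(3,7): flips 1 -> legal
(4,1): no bracket -> illegal
(4,7): flips 4 -> legal
(5,1): flips 1 -> legal
(5,6): flips 1 -> legal
(5,7): no bracket -> illegal
(6,1): no bracket -> illegal
(6,2): flips 1 -> legal
(6,3): no bracket -> illegal

Answer: (2,1) (2,2) (2,3) (2,4) (3,5) (3,7) (4,7) (5,1) (5,6) (6,2)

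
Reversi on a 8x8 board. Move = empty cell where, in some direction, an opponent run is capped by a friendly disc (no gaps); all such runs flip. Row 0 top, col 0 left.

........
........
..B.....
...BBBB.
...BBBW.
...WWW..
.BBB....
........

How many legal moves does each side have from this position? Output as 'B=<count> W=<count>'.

Answer: B=6 W=11

Derivation:
-- B to move --
(3,7): no bracket -> illegal
(4,2): no bracket -> illegal
(4,7): flips 1 -> legal
(5,2): no bracket -> illegal
(5,6): flips 1 -> legal
(5,7): flips 1 -> legal
(6,4): flips 1 -> legal
(6,5): flips 2 -> legal
(6,6): flips 1 -> legal
B mobility = 6
-- W to move --
(1,1): flips 3 -> legal
(1,2): no bracket -> illegal
(1,3): no bracket -> illegal
(2,1): no bracket -> illegal
(2,3): flips 2 -> legal
(2,4): flips 3 -> legal
(2,5): flips 2 -> legal
(2,6): flips 3 -> legal
(2,7): flips 2 -> legal
(3,1): no bracket -> illegal
(3,2): flips 1 -> legal
(3,7): no bracket -> illegal
(4,2): flips 3 -> legal
(4,7): no bracket -> illegal
(5,0): no bracket -> illegal
(5,1): no bracket -> illegal
(5,2): no bracket -> illegal
(5,6): no bracket -> illegal
(6,0): no bracket -> illegal
(6,4): no bracket -> illegal
(7,0): no bracket -> illegal
(7,1): flips 1 -> legal
(7,2): flips 1 -> legal
(7,3): flips 1 -> legal
(7,4): no bracket -> illegal
W mobility = 11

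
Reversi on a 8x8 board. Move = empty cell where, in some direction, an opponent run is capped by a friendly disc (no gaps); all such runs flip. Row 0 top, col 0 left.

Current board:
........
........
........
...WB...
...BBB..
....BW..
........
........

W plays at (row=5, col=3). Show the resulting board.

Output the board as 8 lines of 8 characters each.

Place W at (5,3); scan 8 dirs for brackets.
Dir NW: first cell '.' (not opp) -> no flip
Dir N: opp run (4,3) capped by W -> flip
Dir NE: opp run (4,4), next='.' -> no flip
Dir W: first cell '.' (not opp) -> no flip
Dir E: opp run (5,4) capped by W -> flip
Dir SW: first cell '.' (not opp) -> no flip
Dir S: first cell '.' (not opp) -> no flip
Dir SE: first cell '.' (not opp) -> no flip
All flips: (4,3) (5,4)

Answer: ........
........
........
...WB...
...WBB..
...WWW..
........
........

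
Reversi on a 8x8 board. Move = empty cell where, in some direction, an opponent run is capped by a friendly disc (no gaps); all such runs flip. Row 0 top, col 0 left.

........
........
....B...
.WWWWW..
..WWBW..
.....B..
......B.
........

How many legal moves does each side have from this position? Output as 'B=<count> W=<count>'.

Answer: B=6 W=7

Derivation:
-- B to move --
(2,0): no bracket -> illegal
(2,1): no bracket -> illegal
(2,2): flips 1 -> legal
(2,3): no bracket -> illegal
(2,5): flips 2 -> legal
(2,6): flips 1 -> legal
(3,0): no bracket -> illegal
(3,6): no bracket -> illegal
(4,0): no bracket -> illegal
(4,1): flips 2 -> legal
(4,6): flips 2 -> legal
(5,1): flips 2 -> legal
(5,2): no bracket -> illegal
(5,3): no bracket -> illegal
(5,4): no bracket -> illegal
(5,6): no bracket -> illegal
B mobility = 6
-- W to move --
(1,3): flips 1 -> legal
(1,4): flips 1 -> legal
(1,5): flips 1 -> legal
(2,3): no bracket -> illegal
(2,5): no bracket -> illegal
(4,6): no bracket -> illegal
(5,3): flips 1 -> legal
(5,4): flips 1 -> legal
(5,6): no bracket -> illegal
(5,7): no bracket -> illegal
(6,4): no bracket -> illegal
(6,5): flips 1 -> legal
(6,7): no bracket -> illegal
(7,5): no bracket -> illegal
(7,6): no bracket -> illegal
(7,7): flips 3 -> legal
W mobility = 7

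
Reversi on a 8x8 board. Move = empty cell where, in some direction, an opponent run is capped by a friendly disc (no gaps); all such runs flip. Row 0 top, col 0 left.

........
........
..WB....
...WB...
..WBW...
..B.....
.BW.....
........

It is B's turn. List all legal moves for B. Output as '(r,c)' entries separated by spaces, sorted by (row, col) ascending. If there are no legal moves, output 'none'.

(1,1): no bracket -> illegal
(1,2): no bracket -> illegal
(1,3): no bracket -> illegal
(2,1): flips 1 -> legal
(2,4): no bracket -> illegal
(3,1): no bracket -> illegal
(3,2): flips 2 -> legal
(3,5): no bracket -> illegal
(4,1): flips 1 -> legal
(4,5): flips 1 -> legal
(5,1): no bracket -> illegal
(5,3): no bracket -> illegal
(5,4): flips 1 -> legal
(5,5): no bracket -> illegal
(6,3): flips 1 -> legal
(7,1): no bracket -> illegal
(7,2): flips 1 -> legal
(7,3): no bracket -> illegal

Answer: (2,1) (3,2) (4,1) (4,5) (5,4) (6,3) (7,2)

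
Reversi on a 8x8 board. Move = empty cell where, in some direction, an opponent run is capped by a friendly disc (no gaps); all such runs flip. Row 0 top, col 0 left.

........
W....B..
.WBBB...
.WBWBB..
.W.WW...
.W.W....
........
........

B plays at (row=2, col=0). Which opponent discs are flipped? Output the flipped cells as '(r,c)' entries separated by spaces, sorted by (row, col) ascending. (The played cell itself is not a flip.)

Dir NW: edge -> no flip
Dir N: opp run (1,0), next='.' -> no flip
Dir NE: first cell '.' (not opp) -> no flip
Dir W: edge -> no flip
Dir E: opp run (2,1) capped by B -> flip
Dir SW: edge -> no flip
Dir S: first cell '.' (not opp) -> no flip
Dir SE: opp run (3,1), next='.' -> no flip

Answer: (2,1)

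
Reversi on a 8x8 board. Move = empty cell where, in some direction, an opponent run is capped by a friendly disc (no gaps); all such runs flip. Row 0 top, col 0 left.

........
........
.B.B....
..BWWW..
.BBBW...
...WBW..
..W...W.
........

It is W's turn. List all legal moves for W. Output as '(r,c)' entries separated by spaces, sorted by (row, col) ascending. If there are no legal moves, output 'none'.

(1,0): no bracket -> illegal
(1,1): no bracket -> illegal
(1,2): flips 1 -> legal
(1,3): flips 1 -> legal
(1,4): no bracket -> illegal
(2,0): no bracket -> illegal
(2,2): no bracket -> illegal
(2,4): no bracket -> illegal
(3,0): no bracket -> illegal
(3,1): flips 2 -> legal
(4,0): flips 3 -> legal
(4,5): no bracket -> illegal
(5,0): no bracket -> illegal
(5,1): flips 1 -> legal
(5,2): flips 1 -> legal
(6,3): no bracket -> illegal
(6,4): flips 1 -> legal
(6,5): no bracket -> illegal

Answer: (1,2) (1,3) (3,1) (4,0) (5,1) (5,2) (6,4)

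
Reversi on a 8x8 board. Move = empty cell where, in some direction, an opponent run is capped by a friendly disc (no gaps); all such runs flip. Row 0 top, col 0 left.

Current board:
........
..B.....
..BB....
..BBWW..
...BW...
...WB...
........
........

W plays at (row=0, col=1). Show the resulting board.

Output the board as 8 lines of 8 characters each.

Answer: .W......
..W.....
..BW....
..BBWW..
...BW...
...WB...
........
........

Derivation:
Place W at (0,1); scan 8 dirs for brackets.
Dir NW: edge -> no flip
Dir N: edge -> no flip
Dir NE: edge -> no flip
Dir W: first cell '.' (not opp) -> no flip
Dir E: first cell '.' (not opp) -> no flip
Dir SW: first cell '.' (not opp) -> no flip
Dir S: first cell '.' (not opp) -> no flip
Dir SE: opp run (1,2) (2,3) capped by W -> flip
All flips: (1,2) (2,3)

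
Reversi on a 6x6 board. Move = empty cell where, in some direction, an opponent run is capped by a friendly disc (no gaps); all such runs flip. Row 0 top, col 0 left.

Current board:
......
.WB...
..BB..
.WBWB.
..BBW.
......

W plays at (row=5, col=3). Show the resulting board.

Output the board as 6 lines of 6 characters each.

Place W at (5,3); scan 8 dirs for brackets.
Dir NW: opp run (4,2) capped by W -> flip
Dir N: opp run (4,3) capped by W -> flip
Dir NE: first cell 'W' (not opp) -> no flip
Dir W: first cell '.' (not opp) -> no flip
Dir E: first cell '.' (not opp) -> no flip
Dir SW: edge -> no flip
Dir S: edge -> no flip
Dir SE: edge -> no flip
All flips: (4,2) (4,3)

Answer: ......
.WB...
..BB..
.WBWB.
..WWW.
...W..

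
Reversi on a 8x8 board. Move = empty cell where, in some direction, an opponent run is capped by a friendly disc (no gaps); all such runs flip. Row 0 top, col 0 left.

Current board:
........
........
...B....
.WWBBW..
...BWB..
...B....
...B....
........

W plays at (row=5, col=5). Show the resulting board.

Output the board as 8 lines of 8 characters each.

Answer: ........
........
...B....
.WWBBW..
...BWW..
...B.W..
...B....
........

Derivation:
Place W at (5,5); scan 8 dirs for brackets.
Dir NW: first cell 'W' (not opp) -> no flip
Dir N: opp run (4,5) capped by W -> flip
Dir NE: first cell '.' (not opp) -> no flip
Dir W: first cell '.' (not opp) -> no flip
Dir E: first cell '.' (not opp) -> no flip
Dir SW: first cell '.' (not opp) -> no flip
Dir S: first cell '.' (not opp) -> no flip
Dir SE: first cell '.' (not opp) -> no flip
All flips: (4,5)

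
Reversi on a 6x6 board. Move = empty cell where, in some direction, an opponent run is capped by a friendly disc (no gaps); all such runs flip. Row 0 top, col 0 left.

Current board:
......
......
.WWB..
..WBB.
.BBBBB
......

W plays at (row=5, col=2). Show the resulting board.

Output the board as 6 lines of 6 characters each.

Answer: ......
......
.WWB..
..WBB.
.BWBBB
..W...

Derivation:
Place W at (5,2); scan 8 dirs for brackets.
Dir NW: opp run (4,1), next='.' -> no flip
Dir N: opp run (4,2) capped by W -> flip
Dir NE: opp run (4,3) (3,4), next='.' -> no flip
Dir W: first cell '.' (not opp) -> no flip
Dir E: first cell '.' (not opp) -> no flip
Dir SW: edge -> no flip
Dir S: edge -> no flip
Dir SE: edge -> no flip
All flips: (4,2)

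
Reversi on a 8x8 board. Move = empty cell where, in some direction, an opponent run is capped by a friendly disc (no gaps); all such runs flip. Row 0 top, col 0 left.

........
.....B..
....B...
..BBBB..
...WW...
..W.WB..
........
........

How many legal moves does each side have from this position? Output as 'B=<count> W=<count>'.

-- B to move --
(4,1): no bracket -> illegal
(4,2): no bracket -> illegal
(4,5): no bracket -> illegal
(5,1): no bracket -> illegal
(5,3): flips 3 -> legal
(6,1): flips 2 -> legal
(6,2): no bracket -> illegal
(6,3): no bracket -> illegal
(6,4): flips 2 -> legal
(6,5): flips 2 -> legal
B mobility = 4
-- W to move --
(0,4): no bracket -> illegal
(0,5): no bracket -> illegal
(0,6): no bracket -> illegal
(1,3): no bracket -> illegal
(1,4): flips 2 -> legal
(1,6): no bracket -> illegal
(2,1): flips 1 -> legal
(2,2): flips 1 -> legal
(2,3): flips 1 -> legal
(2,5): flips 1 -> legal
(2,6): flips 1 -> legal
(3,1): no bracket -> illegal
(3,6): no bracket -> illegal
(4,1): no bracket -> illegal
(4,2): no bracket -> illegal
(4,5): no bracket -> illegal
(4,6): no bracket -> illegal
(5,6): flips 1 -> legal
(6,4): no bracket -> illegal
(6,5): no bracket -> illegal
(6,6): flips 1 -> legal
W mobility = 8

Answer: B=4 W=8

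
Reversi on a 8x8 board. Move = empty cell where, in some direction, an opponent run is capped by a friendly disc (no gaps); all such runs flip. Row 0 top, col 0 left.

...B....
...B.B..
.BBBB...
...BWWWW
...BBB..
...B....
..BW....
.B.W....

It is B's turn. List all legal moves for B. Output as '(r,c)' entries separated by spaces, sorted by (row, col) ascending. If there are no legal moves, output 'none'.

Answer: (2,5) (2,6) (2,7) (4,6) (6,4)

Derivation:
(2,5): flips 2 -> legal
(2,6): flips 1 -> legal
(2,7): flips 1 -> legal
(4,6): flips 1 -> legal
(4,7): no bracket -> illegal
(5,2): no bracket -> illegal
(5,4): no bracket -> illegal
(6,4): flips 1 -> legal
(7,2): no bracket -> illegal
(7,4): no bracket -> illegal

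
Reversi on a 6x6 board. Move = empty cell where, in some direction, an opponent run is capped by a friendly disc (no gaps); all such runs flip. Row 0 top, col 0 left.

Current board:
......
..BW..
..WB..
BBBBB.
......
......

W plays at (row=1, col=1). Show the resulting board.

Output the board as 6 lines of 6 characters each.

Place W at (1,1); scan 8 dirs for brackets.
Dir NW: first cell '.' (not opp) -> no flip
Dir N: first cell '.' (not opp) -> no flip
Dir NE: first cell '.' (not opp) -> no flip
Dir W: first cell '.' (not opp) -> no flip
Dir E: opp run (1,2) capped by W -> flip
Dir SW: first cell '.' (not opp) -> no flip
Dir S: first cell '.' (not opp) -> no flip
Dir SE: first cell 'W' (not opp) -> no flip
All flips: (1,2)

Answer: ......
.WWW..
..WB..
BBBBB.
......
......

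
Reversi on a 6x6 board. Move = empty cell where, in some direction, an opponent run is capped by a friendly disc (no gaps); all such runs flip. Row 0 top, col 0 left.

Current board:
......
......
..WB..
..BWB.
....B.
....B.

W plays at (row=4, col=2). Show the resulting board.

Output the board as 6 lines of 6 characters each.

Answer: ......
......
..WB..
..WWB.
..W.B.
....B.

Derivation:
Place W at (4,2); scan 8 dirs for brackets.
Dir NW: first cell '.' (not opp) -> no flip
Dir N: opp run (3,2) capped by W -> flip
Dir NE: first cell 'W' (not opp) -> no flip
Dir W: first cell '.' (not opp) -> no flip
Dir E: first cell '.' (not opp) -> no flip
Dir SW: first cell '.' (not opp) -> no flip
Dir S: first cell '.' (not opp) -> no flip
Dir SE: first cell '.' (not opp) -> no flip
All flips: (3,2)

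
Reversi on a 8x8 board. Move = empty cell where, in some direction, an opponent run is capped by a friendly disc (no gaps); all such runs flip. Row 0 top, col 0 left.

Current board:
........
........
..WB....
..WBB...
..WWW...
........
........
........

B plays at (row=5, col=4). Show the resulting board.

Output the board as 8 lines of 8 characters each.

Answer: ........
........
..WB....
..WBB...
..WWB...
....B...
........
........

Derivation:
Place B at (5,4); scan 8 dirs for brackets.
Dir NW: opp run (4,3) (3,2), next='.' -> no flip
Dir N: opp run (4,4) capped by B -> flip
Dir NE: first cell '.' (not opp) -> no flip
Dir W: first cell '.' (not opp) -> no flip
Dir E: first cell '.' (not opp) -> no flip
Dir SW: first cell '.' (not opp) -> no flip
Dir S: first cell '.' (not opp) -> no flip
Dir SE: first cell '.' (not opp) -> no flip
All flips: (4,4)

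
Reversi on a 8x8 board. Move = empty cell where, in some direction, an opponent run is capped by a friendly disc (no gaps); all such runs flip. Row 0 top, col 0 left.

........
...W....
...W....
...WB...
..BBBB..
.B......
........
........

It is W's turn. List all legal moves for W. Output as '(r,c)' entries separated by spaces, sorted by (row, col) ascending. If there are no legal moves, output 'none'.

(2,4): no bracket -> illegal
(2,5): no bracket -> illegal
(3,1): no bracket -> illegal
(3,2): no bracket -> illegal
(3,5): flips 1 -> legal
(3,6): no bracket -> illegal
(4,0): no bracket -> illegal
(4,1): no bracket -> illegal
(4,6): no bracket -> illegal
(5,0): no bracket -> illegal
(5,2): no bracket -> illegal
(5,3): flips 1 -> legal
(5,4): no bracket -> illegal
(5,5): flips 1 -> legal
(5,6): flips 2 -> legal
(6,0): flips 2 -> legal
(6,1): no bracket -> illegal
(6,2): no bracket -> illegal

Answer: (3,5) (5,3) (5,5) (5,6) (6,0)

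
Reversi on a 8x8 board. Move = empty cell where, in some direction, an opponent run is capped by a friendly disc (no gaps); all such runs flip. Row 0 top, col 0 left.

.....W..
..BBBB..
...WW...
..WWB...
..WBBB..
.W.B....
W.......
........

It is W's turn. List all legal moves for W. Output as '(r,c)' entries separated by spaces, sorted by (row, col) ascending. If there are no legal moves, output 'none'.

(0,1): flips 1 -> legal
(0,2): flips 1 -> legal
(0,3): flips 1 -> legal
(0,4): flips 1 -> legal
(0,6): flips 1 -> legal
(1,1): no bracket -> illegal
(1,6): no bracket -> illegal
(2,1): no bracket -> illegal
(2,2): no bracket -> illegal
(2,5): flips 1 -> legal
(2,6): no bracket -> illegal
(3,5): flips 1 -> legal
(3,6): no bracket -> illegal
(4,6): flips 3 -> legal
(5,2): no bracket -> illegal
(5,4): flips 3 -> legal
(5,5): flips 1 -> legal
(5,6): flips 2 -> legal
(6,2): no bracket -> illegal
(6,3): flips 2 -> legal
(6,4): flips 1 -> legal

Answer: (0,1) (0,2) (0,3) (0,4) (0,6) (2,5) (3,5) (4,6) (5,4) (5,5) (5,6) (6,3) (6,4)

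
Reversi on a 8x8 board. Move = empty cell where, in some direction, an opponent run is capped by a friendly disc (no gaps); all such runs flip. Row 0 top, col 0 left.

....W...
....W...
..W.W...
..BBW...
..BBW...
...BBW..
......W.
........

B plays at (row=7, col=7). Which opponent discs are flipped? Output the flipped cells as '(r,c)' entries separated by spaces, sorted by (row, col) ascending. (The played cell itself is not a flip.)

Answer: (4,4) (5,5) (6,6)

Derivation:
Dir NW: opp run (6,6) (5,5) (4,4) capped by B -> flip
Dir N: first cell '.' (not opp) -> no flip
Dir NE: edge -> no flip
Dir W: first cell '.' (not opp) -> no flip
Dir E: edge -> no flip
Dir SW: edge -> no flip
Dir S: edge -> no flip
Dir SE: edge -> no flip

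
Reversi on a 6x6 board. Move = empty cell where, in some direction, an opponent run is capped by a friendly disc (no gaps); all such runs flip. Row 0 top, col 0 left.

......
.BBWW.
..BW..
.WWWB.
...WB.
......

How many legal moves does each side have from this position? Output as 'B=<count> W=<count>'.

Answer: B=7 W=9

Derivation:
-- B to move --
(0,2): no bracket -> illegal
(0,3): no bracket -> illegal
(0,4): flips 1 -> legal
(0,5): no bracket -> illegal
(1,5): flips 2 -> legal
(2,0): no bracket -> illegal
(2,1): no bracket -> illegal
(2,4): flips 1 -> legal
(2,5): no bracket -> illegal
(3,0): flips 3 -> legal
(4,0): flips 1 -> legal
(4,1): no bracket -> illegal
(4,2): flips 2 -> legal
(5,2): flips 1 -> legal
(5,3): no bracket -> illegal
(5,4): no bracket -> illegal
B mobility = 7
-- W to move --
(0,0): flips 2 -> legal
(0,1): flips 1 -> legal
(0,2): flips 2 -> legal
(0,3): no bracket -> illegal
(1,0): flips 2 -> legal
(2,0): no bracket -> illegal
(2,1): flips 1 -> legal
(2,4): no bracket -> illegal
(2,5): flips 1 -> legal
(3,5): flips 1 -> legal
(4,5): flips 2 -> legal
(5,3): no bracket -> illegal
(5,4): no bracket -> illegal
(5,5): flips 1 -> legal
W mobility = 9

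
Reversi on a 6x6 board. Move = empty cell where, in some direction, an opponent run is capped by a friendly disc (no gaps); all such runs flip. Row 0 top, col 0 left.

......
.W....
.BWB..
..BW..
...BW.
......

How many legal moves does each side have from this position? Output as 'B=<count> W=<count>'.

-- B to move --
(0,0): no bracket -> illegal
(0,1): flips 1 -> legal
(0,2): no bracket -> illegal
(1,0): no bracket -> illegal
(1,2): flips 1 -> legal
(1,3): no bracket -> illegal
(2,0): no bracket -> illegal
(2,4): no bracket -> illegal
(3,1): no bracket -> illegal
(3,4): flips 1 -> legal
(3,5): no bracket -> illegal
(4,2): no bracket -> illegal
(4,5): flips 1 -> legal
(5,3): no bracket -> illegal
(5,4): no bracket -> illegal
(5,5): no bracket -> illegal
B mobility = 4
-- W to move --
(1,0): no bracket -> illegal
(1,2): no bracket -> illegal
(1,3): flips 1 -> legal
(1,4): no bracket -> illegal
(2,0): flips 1 -> legal
(2,4): flips 1 -> legal
(3,0): no bracket -> illegal
(3,1): flips 2 -> legal
(3,4): no bracket -> illegal
(4,1): no bracket -> illegal
(4,2): flips 2 -> legal
(5,2): no bracket -> illegal
(5,3): flips 1 -> legal
(5,4): no bracket -> illegal
W mobility = 6

Answer: B=4 W=6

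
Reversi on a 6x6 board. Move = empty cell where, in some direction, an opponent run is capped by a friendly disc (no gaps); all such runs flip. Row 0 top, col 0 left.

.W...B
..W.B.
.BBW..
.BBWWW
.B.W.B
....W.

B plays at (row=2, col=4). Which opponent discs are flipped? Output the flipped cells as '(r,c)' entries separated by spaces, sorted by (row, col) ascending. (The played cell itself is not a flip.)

Answer: (2,3)

Derivation:
Dir NW: first cell '.' (not opp) -> no flip
Dir N: first cell 'B' (not opp) -> no flip
Dir NE: first cell '.' (not opp) -> no flip
Dir W: opp run (2,3) capped by B -> flip
Dir E: first cell '.' (not opp) -> no flip
Dir SW: opp run (3,3), next='.' -> no flip
Dir S: opp run (3,4), next='.' -> no flip
Dir SE: opp run (3,5), next=edge -> no flip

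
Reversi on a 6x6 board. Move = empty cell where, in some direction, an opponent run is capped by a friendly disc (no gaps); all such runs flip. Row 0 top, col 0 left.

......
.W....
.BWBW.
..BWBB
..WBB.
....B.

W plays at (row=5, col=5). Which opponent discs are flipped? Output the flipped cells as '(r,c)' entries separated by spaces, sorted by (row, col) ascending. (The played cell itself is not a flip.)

Answer: (4,4)

Derivation:
Dir NW: opp run (4,4) capped by W -> flip
Dir N: first cell '.' (not opp) -> no flip
Dir NE: edge -> no flip
Dir W: opp run (5,4), next='.' -> no flip
Dir E: edge -> no flip
Dir SW: edge -> no flip
Dir S: edge -> no flip
Dir SE: edge -> no flip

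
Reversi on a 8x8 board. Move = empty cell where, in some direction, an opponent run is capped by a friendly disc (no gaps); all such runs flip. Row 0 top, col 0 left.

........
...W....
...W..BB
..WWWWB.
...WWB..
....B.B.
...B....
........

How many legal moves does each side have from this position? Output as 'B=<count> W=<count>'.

-- B to move --
(0,2): no bracket -> illegal
(0,3): no bracket -> illegal
(0,4): no bracket -> illegal
(1,2): flips 2 -> legal
(1,4): no bracket -> illegal
(2,1): flips 2 -> legal
(2,2): no bracket -> illegal
(2,4): flips 2 -> legal
(2,5): flips 1 -> legal
(3,1): flips 4 -> legal
(4,1): no bracket -> illegal
(4,2): flips 2 -> legal
(4,6): no bracket -> illegal
(5,2): no bracket -> illegal
(5,3): flips 2 -> legal
(5,5): no bracket -> illegal
B mobility = 7
-- W to move --
(1,5): no bracket -> illegal
(1,6): no bracket -> illegal
(1,7): flips 1 -> legal
(2,5): no bracket -> illegal
(3,7): flips 1 -> legal
(4,6): flips 1 -> legal
(4,7): no bracket -> illegal
(5,2): no bracket -> illegal
(5,3): no bracket -> illegal
(5,5): flips 1 -> legal
(5,7): no bracket -> illegal
(6,2): no bracket -> illegal
(6,4): flips 1 -> legal
(6,5): flips 1 -> legal
(6,6): no bracket -> illegal
(6,7): flips 2 -> legal
(7,2): no bracket -> illegal
(7,3): no bracket -> illegal
(7,4): no bracket -> illegal
W mobility = 7

Answer: B=7 W=7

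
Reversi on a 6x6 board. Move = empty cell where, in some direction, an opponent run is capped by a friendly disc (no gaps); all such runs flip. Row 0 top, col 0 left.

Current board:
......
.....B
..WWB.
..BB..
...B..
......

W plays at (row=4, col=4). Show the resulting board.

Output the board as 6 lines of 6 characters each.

Answer: ......
.....B
..WWB.
..BW..
...BW.
......

Derivation:
Place W at (4,4); scan 8 dirs for brackets.
Dir NW: opp run (3,3) capped by W -> flip
Dir N: first cell '.' (not opp) -> no flip
Dir NE: first cell '.' (not opp) -> no flip
Dir W: opp run (4,3), next='.' -> no flip
Dir E: first cell '.' (not opp) -> no flip
Dir SW: first cell '.' (not opp) -> no flip
Dir S: first cell '.' (not opp) -> no flip
Dir SE: first cell '.' (not opp) -> no flip
All flips: (3,3)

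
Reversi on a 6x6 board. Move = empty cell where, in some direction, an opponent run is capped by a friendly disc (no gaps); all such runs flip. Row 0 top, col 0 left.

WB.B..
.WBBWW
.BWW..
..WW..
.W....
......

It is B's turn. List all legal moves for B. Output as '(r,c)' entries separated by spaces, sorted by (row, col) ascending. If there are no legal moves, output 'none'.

(0,2): no bracket -> illegal
(0,4): no bracket -> illegal
(0,5): no bracket -> illegal
(1,0): flips 1 -> legal
(2,0): no bracket -> illegal
(2,4): flips 2 -> legal
(2,5): flips 1 -> legal
(3,0): no bracket -> illegal
(3,1): flips 1 -> legal
(3,4): flips 1 -> legal
(4,0): no bracket -> illegal
(4,2): flips 2 -> legal
(4,3): flips 3 -> legal
(4,4): no bracket -> illegal
(5,0): no bracket -> illegal
(5,1): no bracket -> illegal
(5,2): no bracket -> illegal

Answer: (1,0) (2,4) (2,5) (3,1) (3,4) (4,2) (4,3)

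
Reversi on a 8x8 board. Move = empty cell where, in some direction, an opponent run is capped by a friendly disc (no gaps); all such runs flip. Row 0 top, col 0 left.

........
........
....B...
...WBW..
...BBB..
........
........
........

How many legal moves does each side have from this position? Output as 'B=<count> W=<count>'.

-- B to move --
(2,2): flips 1 -> legal
(2,3): flips 1 -> legal
(2,5): flips 1 -> legal
(2,6): flips 1 -> legal
(3,2): flips 1 -> legal
(3,6): flips 1 -> legal
(4,2): flips 1 -> legal
(4,6): flips 1 -> legal
B mobility = 8
-- W to move --
(1,3): flips 1 -> legal
(1,4): no bracket -> illegal
(1,5): flips 1 -> legal
(2,3): no bracket -> illegal
(2,5): no bracket -> illegal
(3,2): no bracket -> illegal
(3,6): no bracket -> illegal
(4,2): no bracket -> illegal
(4,6): no bracket -> illegal
(5,2): no bracket -> illegal
(5,3): flips 2 -> legal
(5,4): no bracket -> illegal
(5,5): flips 2 -> legal
(5,6): no bracket -> illegal
W mobility = 4

Answer: B=8 W=4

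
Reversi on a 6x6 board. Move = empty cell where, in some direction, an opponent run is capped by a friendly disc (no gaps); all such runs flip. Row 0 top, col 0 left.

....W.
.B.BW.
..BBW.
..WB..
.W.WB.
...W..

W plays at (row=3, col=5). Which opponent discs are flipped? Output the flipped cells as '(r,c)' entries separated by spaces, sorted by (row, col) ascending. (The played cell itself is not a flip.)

Dir NW: first cell 'W' (not opp) -> no flip
Dir N: first cell '.' (not opp) -> no flip
Dir NE: edge -> no flip
Dir W: first cell '.' (not opp) -> no flip
Dir E: edge -> no flip
Dir SW: opp run (4,4) capped by W -> flip
Dir S: first cell '.' (not opp) -> no flip
Dir SE: edge -> no flip

Answer: (4,4)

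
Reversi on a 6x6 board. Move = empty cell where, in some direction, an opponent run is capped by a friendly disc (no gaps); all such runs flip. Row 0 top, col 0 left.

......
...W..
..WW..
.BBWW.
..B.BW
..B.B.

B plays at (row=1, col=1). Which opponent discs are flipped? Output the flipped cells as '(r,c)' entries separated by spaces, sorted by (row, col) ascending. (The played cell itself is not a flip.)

Answer: (2,2) (3,3)

Derivation:
Dir NW: first cell '.' (not opp) -> no flip
Dir N: first cell '.' (not opp) -> no flip
Dir NE: first cell '.' (not opp) -> no flip
Dir W: first cell '.' (not opp) -> no flip
Dir E: first cell '.' (not opp) -> no flip
Dir SW: first cell '.' (not opp) -> no flip
Dir S: first cell '.' (not opp) -> no flip
Dir SE: opp run (2,2) (3,3) capped by B -> flip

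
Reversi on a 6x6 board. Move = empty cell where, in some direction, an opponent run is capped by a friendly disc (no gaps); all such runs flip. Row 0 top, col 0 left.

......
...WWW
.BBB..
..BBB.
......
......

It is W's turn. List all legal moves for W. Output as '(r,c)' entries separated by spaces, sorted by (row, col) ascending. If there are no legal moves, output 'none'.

(1,0): no bracket -> illegal
(1,1): no bracket -> illegal
(1,2): no bracket -> illegal
(2,0): no bracket -> illegal
(2,4): no bracket -> illegal
(2,5): no bracket -> illegal
(3,0): no bracket -> illegal
(3,1): flips 1 -> legal
(3,5): no bracket -> illegal
(4,1): flips 2 -> legal
(4,2): no bracket -> illegal
(4,3): flips 2 -> legal
(4,4): no bracket -> illegal
(4,5): no bracket -> illegal

Answer: (3,1) (4,1) (4,3)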